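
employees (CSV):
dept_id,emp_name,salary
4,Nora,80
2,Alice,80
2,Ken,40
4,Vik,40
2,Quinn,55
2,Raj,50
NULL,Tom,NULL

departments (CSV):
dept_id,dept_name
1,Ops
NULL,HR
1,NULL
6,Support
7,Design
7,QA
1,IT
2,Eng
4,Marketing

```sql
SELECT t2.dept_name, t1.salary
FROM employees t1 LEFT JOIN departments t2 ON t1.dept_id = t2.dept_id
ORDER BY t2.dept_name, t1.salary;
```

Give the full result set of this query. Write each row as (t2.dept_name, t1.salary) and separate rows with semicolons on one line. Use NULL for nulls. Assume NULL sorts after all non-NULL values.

(Eng, 40); (Eng, 50); (Eng, 55); (Eng, 80); (Marketing, 40); (Marketing, 80); (NULL, NULL)

LEFT JOIN keeps every row from `employees`; unmatched rows get NULL for `departments`'s columns.
Matching on t1.dept_id = t2.dept_id. A NULL in a compared column never satisfies the condition.
Matched pairs: 6; unmatched t1 rows kept: 1.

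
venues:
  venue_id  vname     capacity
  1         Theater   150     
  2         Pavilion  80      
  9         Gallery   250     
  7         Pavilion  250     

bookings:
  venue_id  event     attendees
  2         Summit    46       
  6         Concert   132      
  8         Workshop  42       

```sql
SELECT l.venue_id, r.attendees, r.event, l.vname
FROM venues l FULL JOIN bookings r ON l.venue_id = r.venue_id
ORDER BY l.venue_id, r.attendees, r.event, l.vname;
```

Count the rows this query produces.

6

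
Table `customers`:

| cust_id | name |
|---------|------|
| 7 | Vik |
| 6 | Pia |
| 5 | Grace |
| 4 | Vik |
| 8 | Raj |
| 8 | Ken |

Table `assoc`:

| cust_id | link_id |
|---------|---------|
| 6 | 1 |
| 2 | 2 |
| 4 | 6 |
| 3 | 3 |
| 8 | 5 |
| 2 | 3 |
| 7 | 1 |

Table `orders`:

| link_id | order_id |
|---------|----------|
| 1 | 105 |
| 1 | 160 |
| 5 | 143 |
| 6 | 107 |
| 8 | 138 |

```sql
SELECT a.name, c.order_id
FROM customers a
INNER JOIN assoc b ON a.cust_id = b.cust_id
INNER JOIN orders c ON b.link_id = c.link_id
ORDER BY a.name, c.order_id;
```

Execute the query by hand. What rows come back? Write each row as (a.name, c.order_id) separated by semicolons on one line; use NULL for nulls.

(Ken, 143); (Pia, 105); (Pia, 160); (Raj, 143); (Vik, 105); (Vik, 107); (Vik, 160)

Joins associate left-to-right: customers INNER JOIN assoc on cust_id gives 5 intermediate row(s).
Then INNER JOIN `orders c` on link_id: keep only rows whose b.link_id appears in c.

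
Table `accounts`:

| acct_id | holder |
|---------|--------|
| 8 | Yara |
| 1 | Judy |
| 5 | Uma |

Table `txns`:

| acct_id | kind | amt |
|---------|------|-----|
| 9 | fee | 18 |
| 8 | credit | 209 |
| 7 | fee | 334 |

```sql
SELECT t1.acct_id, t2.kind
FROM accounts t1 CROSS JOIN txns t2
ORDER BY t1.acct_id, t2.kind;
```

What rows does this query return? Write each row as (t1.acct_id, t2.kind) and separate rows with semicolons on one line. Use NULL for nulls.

(1, credit); (1, fee); (1, fee); (5, credit); (5, fee); (5, fee); (8, credit); (8, fee); (8, fee)

CROSS JOIN pairs every row of `accounts` with every row of `txns`: 3 × 3 = 9 rows.
After projecting and ordering:
t1.acct_id | t2.kind
1 | credit
1 | fee
1 | fee
5 | credit
5 | fee
5 | fee
8 | credit
8 | fee
8 | fee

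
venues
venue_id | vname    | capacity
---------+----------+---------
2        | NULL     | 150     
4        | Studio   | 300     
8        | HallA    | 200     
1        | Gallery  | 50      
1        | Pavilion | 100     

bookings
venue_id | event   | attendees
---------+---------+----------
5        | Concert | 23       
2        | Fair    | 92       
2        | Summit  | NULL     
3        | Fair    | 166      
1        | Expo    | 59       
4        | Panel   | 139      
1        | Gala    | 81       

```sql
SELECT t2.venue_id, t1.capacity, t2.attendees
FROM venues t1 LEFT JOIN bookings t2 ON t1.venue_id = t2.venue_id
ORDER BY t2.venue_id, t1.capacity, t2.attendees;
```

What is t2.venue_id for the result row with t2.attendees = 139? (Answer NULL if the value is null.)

4

LEFT JOIN keeps every row from `venues`; unmatched rows get NULL for `bookings`'s columns.
Matching on t1.venue_id = t2.venue_id.
- venue_id=2: 2 matching t2 row(s), so 2 row(s) emitted.
- venue_id=4: 1 matching t2 row(s), so 1 row(s) emitted.
- venue_id=8: no t2 row matches, row kept with t2 columns NULL.
- venue_id=1: 2 matching t2 row(s), so 2 row(s) emitted.
- venue_id=1: 2 matching t2 row(s), so 2 row(s) emitted.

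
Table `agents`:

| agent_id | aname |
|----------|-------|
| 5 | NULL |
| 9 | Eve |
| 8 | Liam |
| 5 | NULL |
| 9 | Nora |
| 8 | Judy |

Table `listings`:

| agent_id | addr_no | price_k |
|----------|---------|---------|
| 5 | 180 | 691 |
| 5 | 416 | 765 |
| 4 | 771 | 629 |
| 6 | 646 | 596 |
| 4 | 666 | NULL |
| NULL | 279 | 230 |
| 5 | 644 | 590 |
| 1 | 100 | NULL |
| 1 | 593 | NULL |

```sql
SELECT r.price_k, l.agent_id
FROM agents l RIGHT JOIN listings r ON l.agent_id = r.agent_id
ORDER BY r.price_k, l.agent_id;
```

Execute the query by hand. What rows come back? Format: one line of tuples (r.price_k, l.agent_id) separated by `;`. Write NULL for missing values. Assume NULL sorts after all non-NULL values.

(230, NULL); (590, 5); (590, 5); (596, NULL); (629, NULL); (691, 5); (691, 5); (765, 5); (765, 5); (NULL, NULL); (NULL, NULL); (NULL, NULL)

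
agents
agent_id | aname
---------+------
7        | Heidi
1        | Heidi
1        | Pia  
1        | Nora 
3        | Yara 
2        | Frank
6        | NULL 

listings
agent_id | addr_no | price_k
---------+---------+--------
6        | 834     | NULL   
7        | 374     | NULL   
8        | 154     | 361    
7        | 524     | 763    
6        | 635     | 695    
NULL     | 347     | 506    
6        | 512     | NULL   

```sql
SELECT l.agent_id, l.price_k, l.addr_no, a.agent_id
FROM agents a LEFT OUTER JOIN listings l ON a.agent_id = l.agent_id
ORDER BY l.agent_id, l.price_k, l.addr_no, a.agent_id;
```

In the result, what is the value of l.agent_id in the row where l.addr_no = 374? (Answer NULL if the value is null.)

LEFT JOIN keeps every row from `agents`; unmatched rows get NULL for `listings`'s columns.
Matching on a.agent_id = l.agent_id. A NULL in a compared column never satisfies the condition.
Matched pairs: 5; unmatched a rows kept: 5.

7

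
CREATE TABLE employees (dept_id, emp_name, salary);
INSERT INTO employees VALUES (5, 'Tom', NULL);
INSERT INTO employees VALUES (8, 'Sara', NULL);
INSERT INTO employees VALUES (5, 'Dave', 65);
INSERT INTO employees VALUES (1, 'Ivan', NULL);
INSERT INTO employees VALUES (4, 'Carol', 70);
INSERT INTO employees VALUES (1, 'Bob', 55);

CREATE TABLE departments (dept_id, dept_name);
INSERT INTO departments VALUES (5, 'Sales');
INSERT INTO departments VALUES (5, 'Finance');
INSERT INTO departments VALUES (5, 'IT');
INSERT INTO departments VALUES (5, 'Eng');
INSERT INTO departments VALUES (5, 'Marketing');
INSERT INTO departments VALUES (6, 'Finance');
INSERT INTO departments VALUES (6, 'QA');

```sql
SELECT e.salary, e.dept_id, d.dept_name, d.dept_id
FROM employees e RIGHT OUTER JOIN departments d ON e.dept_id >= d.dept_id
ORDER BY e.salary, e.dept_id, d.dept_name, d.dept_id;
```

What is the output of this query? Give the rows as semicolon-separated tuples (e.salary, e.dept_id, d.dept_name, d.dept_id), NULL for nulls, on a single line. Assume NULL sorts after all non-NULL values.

(65, 5, Eng, 5); (65, 5, Finance, 5); (65, 5, IT, 5); (65, 5, Marketing, 5); (65, 5, Sales, 5); (NULL, 5, Eng, 5); (NULL, 5, Finance, 5); (NULL, 5, IT, 5); (NULL, 5, Marketing, 5); (NULL, 5, Sales, 5); (NULL, 8, Eng, 5); (NULL, 8, Finance, 5); (NULL, 8, Finance, 6); (NULL, 8, IT, 5); (NULL, 8, Marketing, 5); (NULL, 8, QA, 6); (NULL, 8, Sales, 5)

RIGHT JOIN keeps every row from `departments`; unmatched rows get NULL for `employees`'s columns.
Matching on e.dept_id >= d.dept_id.
- e row (dept_id=5): matches 5 d row(s) → 5 output row(s).
- e row (dept_id=8): matches 7 d row(s) → 7 output row(s).
- e row (dept_id=5): matches 5 d row(s) → 5 output row(s).
- e row (dept_id=1): no match.
- e row (dept_id=4): no match.
- e row (dept_id=1): no match.
- every d row matched at least one e row.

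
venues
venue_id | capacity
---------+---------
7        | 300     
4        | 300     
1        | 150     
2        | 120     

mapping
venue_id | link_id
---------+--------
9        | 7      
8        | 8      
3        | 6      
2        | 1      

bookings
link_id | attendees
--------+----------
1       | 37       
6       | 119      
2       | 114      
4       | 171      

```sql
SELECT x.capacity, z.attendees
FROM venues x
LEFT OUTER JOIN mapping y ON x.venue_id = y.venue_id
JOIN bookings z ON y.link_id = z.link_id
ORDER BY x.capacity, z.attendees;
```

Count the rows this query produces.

1

Evaluate left to right. First `venues x LEFT JOIN mapping y` on venue_id: 4 row(s).
Then INNER JOIN `bookings z` on link_id: keep only rows whose y.link_id appears in z.
Result: 1 row(s).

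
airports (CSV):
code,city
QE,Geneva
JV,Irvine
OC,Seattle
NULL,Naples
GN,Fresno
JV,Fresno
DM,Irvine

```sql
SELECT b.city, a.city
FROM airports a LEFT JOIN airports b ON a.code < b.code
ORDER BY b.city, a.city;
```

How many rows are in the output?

LEFT JOIN keeps every row from `airports a`; unmatched rows get NULL for `airports b`'s columns.
Matching on a.code < b.code. A NULL in a compared column never satisfies the condition.
- a[0] code=QE → no match; kept with NULLs on the b side.
- a[1] code=JV → 2 match(es) in b → 2 row(s).
- a[2] code=OC → 1 match(es) in b → 1 row(s).
- a[3] code=NULL → no match; kept with NULLs on the b side.
- a[4] code=GN → 4 match(es) in b → 4 row(s).
- a[5] code=JV → 2 match(es) in b → 2 row(s).
- a[6] code=DM → 5 match(es) in b → 5 row(s).
Total: 14 matched + 2 padded = 16 rows.

16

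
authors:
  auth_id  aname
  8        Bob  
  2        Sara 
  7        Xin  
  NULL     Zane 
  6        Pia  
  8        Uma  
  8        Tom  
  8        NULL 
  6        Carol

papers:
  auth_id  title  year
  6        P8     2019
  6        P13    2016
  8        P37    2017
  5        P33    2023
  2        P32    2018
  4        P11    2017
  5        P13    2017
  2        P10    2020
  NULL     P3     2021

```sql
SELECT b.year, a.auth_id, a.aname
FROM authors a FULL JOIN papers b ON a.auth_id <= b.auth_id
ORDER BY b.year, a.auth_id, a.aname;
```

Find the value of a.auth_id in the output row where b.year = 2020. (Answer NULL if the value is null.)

2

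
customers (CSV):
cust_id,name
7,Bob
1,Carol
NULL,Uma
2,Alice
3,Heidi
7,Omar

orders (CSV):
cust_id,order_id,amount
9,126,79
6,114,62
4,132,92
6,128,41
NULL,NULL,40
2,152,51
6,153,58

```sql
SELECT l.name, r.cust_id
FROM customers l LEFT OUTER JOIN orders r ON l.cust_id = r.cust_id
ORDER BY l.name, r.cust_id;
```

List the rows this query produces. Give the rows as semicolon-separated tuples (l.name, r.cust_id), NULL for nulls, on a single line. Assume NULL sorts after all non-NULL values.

(Alice, 2); (Bob, NULL); (Carol, NULL); (Heidi, NULL); (Omar, NULL); (Uma, NULL)

LEFT JOIN keeps every row from `customers`; unmatched rows get NULL for `orders`'s columns.
Matching on l.cust_id = r.cust_id. A NULL in a compared column never satisfies the condition.
Matched pairs: 1; unmatched l rows kept: 5.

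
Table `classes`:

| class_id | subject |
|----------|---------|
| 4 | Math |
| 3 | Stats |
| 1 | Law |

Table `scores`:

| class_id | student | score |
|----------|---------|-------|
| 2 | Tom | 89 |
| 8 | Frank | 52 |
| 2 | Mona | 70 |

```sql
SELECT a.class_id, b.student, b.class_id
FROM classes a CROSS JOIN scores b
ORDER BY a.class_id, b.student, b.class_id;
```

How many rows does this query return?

9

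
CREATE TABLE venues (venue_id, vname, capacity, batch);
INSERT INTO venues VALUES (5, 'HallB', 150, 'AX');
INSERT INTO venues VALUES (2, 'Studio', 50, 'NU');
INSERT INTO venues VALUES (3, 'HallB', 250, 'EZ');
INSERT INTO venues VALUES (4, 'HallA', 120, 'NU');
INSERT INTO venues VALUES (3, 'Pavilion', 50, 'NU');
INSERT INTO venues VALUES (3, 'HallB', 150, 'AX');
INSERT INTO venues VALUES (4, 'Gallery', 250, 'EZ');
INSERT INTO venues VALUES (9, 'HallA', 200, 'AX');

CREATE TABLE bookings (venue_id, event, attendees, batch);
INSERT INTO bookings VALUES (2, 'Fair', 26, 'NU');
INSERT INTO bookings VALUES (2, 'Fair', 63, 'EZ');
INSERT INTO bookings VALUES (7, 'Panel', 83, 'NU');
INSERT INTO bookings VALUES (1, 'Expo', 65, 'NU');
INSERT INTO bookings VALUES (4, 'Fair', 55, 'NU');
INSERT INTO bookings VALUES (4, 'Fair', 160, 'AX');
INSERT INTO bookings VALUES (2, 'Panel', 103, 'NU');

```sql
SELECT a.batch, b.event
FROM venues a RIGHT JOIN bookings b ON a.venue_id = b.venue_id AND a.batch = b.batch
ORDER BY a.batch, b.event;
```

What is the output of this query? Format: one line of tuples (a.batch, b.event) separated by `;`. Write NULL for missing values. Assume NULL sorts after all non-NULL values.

(NU, Fair); (NU, Fair); (NU, Panel); (NULL, Expo); (NULL, Fair); (NULL, Fair); (NULL, Panel)

RIGHT JOIN keeps every row from `bookings`; unmatched rows get NULL for `venues`'s columns.
Matching on a.venue_id = b.venue_id AND a.batch = b.batch.
- a (venue_id=5, batch=AX) has no partner in b.
- a (venue_id=2, batch=NU) pairs with 2 row(s) of b.
- a (venue_id=3, batch=EZ) has no partner in b.
- a (venue_id=4, batch=NU) pairs with 1 row(s) of b.
- a (venue_id=3, batch=NU) has no partner in b.
- a (venue_id=3, batch=AX) has no partner in b.
- a (venue_id=4, batch=EZ) has no partner in b.
- a (venue_id=9, batch=AX) has no partner in b.
- plus 4 unmatched b row(s), each kept with NULL a columns.
After projecting and ordering:
a.batch | b.event
NU | Fair
NU | Fair
NU | Panel
NULL | Expo
NULL | Fair
NULL | Fair
NULL | Panel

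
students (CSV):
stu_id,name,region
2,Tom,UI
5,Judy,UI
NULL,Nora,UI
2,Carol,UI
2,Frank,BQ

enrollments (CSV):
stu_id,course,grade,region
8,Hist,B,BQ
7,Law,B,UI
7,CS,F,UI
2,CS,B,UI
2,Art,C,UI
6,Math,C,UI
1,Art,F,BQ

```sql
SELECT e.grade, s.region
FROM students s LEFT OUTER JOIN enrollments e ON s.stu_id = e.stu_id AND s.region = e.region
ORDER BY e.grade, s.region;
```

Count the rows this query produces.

7

LEFT JOIN keeps every row from `students`; unmatched rows get NULL for `enrollments`'s columns.
Matching on s.stu_id = e.stu_id AND s.region = e.region. A NULL in a compared column never satisfies the condition.
Matched pairs: 4; unmatched s rows kept: 3.
Total: 4 matched + 3 padded = 7 rows.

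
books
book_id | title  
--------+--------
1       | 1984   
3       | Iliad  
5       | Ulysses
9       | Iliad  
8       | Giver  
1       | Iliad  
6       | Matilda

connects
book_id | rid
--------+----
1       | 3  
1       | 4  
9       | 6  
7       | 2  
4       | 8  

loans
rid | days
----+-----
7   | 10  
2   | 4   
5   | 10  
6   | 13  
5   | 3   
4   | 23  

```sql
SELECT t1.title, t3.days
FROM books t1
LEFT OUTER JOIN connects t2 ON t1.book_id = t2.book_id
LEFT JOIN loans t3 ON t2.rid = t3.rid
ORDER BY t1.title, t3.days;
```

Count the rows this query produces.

Step 1 — t1 LEFT JOIN t2 on book_id → 9 row(s).
Then LEFT JOIN `loans t3` on rid: each of those 9 rows is kept; rows whose t2.rid has no match in t3 get NULL for t3's columns.
Result: 9 row(s).

9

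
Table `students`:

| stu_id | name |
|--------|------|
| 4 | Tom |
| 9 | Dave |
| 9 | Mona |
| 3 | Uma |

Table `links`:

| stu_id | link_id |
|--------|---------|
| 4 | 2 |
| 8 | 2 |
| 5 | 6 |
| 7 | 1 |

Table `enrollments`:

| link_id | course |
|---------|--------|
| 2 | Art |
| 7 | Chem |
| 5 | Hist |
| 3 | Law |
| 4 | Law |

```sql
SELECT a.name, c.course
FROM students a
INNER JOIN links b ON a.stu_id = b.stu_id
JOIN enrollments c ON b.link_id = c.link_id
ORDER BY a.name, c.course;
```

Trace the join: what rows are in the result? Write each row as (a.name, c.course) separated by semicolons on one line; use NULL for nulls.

Step 1 — a INNER JOIN b on stu_id → 1 row(s).
Then INNER JOIN `enrollments c` on link_id: keep only rows whose b.link_id appears in c.

(Tom, Art)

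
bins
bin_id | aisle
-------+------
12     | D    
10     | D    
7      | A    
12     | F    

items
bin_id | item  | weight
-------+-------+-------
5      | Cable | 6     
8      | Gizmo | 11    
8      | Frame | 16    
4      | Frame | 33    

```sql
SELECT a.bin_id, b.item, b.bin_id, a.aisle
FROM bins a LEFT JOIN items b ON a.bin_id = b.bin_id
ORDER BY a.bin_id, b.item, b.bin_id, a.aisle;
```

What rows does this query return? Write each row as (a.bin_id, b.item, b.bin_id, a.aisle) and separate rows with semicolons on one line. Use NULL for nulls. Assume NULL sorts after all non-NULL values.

LEFT JOIN keeps every row from `bins`; unmatched rows get NULL for `items`'s columns.
Matching on a.bin_id = b.bin_id.
- bin_id=12: no b row matches, row kept with b columns NULL.
- bin_id=10: no b row matches, row kept with b columns NULL.
- bin_id=7: no b row matches, row kept with b columns NULL.
- bin_id=12: no b row matches, row kept with b columns NULL.
After projecting and ordering:
a.bin_id | b.item | b.bin_id | a.aisle
7 | NULL | NULL | A
10 | NULL | NULL | D
12 | NULL | NULL | D
12 | NULL | NULL | F

(7, NULL, NULL, A); (10, NULL, NULL, D); (12, NULL, NULL, D); (12, NULL, NULL, F)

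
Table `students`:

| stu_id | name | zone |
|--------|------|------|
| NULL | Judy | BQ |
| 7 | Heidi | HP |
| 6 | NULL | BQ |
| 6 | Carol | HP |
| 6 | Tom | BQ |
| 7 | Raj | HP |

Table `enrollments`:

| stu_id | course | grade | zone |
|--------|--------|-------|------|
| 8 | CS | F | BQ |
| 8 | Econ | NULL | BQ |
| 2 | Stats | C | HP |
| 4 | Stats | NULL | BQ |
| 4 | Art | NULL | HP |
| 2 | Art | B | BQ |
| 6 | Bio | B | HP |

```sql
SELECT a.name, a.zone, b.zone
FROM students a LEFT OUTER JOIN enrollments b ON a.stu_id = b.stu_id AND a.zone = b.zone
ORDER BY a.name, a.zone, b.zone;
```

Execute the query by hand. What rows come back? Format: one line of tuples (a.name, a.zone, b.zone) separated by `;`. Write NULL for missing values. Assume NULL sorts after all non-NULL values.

(Carol, HP, HP); (Heidi, HP, NULL); (Judy, BQ, NULL); (Raj, HP, NULL); (Tom, BQ, NULL); (NULL, BQ, NULL)

LEFT JOIN keeps every row from `students`; unmatched rows get NULL for `enrollments`'s columns.
Matching on a.stu_id = b.stu_id AND a.zone = b.zone. A NULL in a compared column never satisfies the condition.
- a row (stu_id=NULL, zone=BQ): no match → kept, b columns NULL.
- a row (stu_id=7, zone=HP): no match → kept, b columns NULL.
- a row (stu_id=6, zone=BQ): no match → kept, b columns NULL.
- a row (stu_id=6, zone=HP): matches 1 b row(s) → 1 output row(s).
- a row (stu_id=6, zone=BQ): no match → kept, b columns NULL.
- a row (stu_id=7, zone=HP): no match → kept, b columns NULL.
After projecting and ordering:
a.name | a.zone | b.zone
Carol | HP | HP
Heidi | HP | NULL
Judy | BQ | NULL
Raj | HP | NULL
Tom | BQ | NULL
NULL | BQ | NULL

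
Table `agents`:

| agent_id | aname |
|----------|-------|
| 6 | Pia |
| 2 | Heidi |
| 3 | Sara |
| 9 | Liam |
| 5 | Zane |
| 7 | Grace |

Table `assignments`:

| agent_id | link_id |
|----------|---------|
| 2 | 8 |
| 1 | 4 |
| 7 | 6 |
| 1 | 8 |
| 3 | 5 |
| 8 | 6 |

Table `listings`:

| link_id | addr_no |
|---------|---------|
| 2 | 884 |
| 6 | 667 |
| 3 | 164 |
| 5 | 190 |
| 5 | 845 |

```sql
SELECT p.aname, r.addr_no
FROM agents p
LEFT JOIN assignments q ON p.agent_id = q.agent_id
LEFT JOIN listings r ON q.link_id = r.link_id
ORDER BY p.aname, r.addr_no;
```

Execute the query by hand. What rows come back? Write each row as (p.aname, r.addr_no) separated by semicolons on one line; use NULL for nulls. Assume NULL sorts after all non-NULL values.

Evaluate left to right. First `agents p LEFT JOIN assignments q` on agent_id: 6 row(s).
Then LEFT JOIN `listings r` on link_id: each of those 6 rows is kept; rows whose q.link_id has no match in r get NULL for r's columns.

(Grace, 667); (Heidi, NULL); (Liam, NULL); (Pia, NULL); (Sara, 190); (Sara, 845); (Zane, NULL)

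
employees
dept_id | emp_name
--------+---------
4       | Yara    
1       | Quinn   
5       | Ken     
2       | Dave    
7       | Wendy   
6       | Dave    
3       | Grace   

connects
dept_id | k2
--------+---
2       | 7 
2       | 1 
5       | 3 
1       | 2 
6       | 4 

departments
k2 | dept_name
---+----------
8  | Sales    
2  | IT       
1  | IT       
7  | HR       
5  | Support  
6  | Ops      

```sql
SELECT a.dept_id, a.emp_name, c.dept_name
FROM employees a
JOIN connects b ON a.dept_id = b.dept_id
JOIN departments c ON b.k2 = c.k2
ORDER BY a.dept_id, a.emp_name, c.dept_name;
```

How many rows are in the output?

3

Step 1 — a INNER JOIN b on dept_id → 5 row(s).
Then INNER JOIN `departments c` on k2: keep only rows whose b.k2 appears in c.
Result: 3 row(s).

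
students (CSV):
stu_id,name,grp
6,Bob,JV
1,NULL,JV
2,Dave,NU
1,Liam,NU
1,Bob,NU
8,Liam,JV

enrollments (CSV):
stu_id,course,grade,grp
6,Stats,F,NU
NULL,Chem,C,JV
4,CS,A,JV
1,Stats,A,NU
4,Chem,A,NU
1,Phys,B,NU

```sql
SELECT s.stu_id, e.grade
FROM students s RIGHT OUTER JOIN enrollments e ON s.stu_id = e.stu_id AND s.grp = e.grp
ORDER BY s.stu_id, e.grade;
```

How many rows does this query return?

8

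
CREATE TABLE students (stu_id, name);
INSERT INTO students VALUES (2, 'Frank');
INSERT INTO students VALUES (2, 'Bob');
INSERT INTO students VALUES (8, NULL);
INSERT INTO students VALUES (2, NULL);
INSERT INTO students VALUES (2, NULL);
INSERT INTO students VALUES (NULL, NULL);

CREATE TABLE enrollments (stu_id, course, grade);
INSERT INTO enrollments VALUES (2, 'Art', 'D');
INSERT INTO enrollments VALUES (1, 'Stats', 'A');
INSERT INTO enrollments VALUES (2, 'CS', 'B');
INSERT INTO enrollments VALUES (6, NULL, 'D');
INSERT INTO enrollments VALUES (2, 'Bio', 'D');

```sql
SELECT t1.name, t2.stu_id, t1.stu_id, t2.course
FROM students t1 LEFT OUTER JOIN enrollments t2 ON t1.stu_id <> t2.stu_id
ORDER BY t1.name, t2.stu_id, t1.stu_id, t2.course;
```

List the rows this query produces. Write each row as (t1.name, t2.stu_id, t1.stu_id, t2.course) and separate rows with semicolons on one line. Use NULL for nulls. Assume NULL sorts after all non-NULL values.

LEFT JOIN keeps every row from `students`; unmatched rows get NULL for `enrollments`'s columns.
Matching on t1.stu_id <> t2.stu_id. A NULL in a compared column never satisfies the condition.
- t1 (stu_id=2) pairs with 2 row(s) of t2.
- t1 (stu_id=2) pairs with 2 row(s) of t2.
- t1 (stu_id=8) pairs with 5 row(s) of t2.
- t1 (stu_id=2) pairs with 2 row(s) of t2.
- t1 (stu_id=2) pairs with 2 row(s) of t2.
- t1 (stu_id=NULL) has no partner → padded with NULL.

(Bob, 1, 2, Stats); (Bob, 6, 2, NULL); (Frank, 1, 2, Stats); (Frank, 6, 2, NULL); (NULL, 1, 2, Stats); (NULL, 1, 2, Stats); (NULL, 1, 8, Stats); (NULL, 2, 8, Art); (NULL, 2, 8, Bio); (NULL, 2, 8, CS); (NULL, 6, 2, NULL); (NULL, 6, 2, NULL); (NULL, 6, 8, NULL); (NULL, NULL, NULL, NULL)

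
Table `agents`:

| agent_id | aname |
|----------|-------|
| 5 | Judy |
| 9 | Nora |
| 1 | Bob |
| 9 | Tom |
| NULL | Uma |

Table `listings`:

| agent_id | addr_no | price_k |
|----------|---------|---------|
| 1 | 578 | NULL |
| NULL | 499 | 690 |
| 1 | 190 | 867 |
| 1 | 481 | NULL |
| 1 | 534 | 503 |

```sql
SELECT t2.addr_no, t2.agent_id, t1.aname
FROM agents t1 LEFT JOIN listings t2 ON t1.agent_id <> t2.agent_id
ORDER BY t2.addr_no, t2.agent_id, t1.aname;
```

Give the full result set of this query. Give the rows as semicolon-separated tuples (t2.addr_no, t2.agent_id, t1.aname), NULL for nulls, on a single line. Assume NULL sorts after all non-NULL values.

(190, 1, Judy); (190, 1, Nora); (190, 1, Tom); (481, 1, Judy); (481, 1, Nora); (481, 1, Tom); (534, 1, Judy); (534, 1, Nora); (534, 1, Tom); (578, 1, Judy); (578, 1, Nora); (578, 1, Tom); (NULL, NULL, Bob); (NULL, NULL, Uma)

LEFT JOIN keeps every row from `agents`; unmatched rows get NULL for `listings`'s columns.
Matching on t1.agent_id <> t2.agent_id. A NULL in a compared column never satisfies the condition.
- t1 row (agent_id=5): matches 4 t2 row(s) → 4 output row(s).
- t1 row (agent_id=9): matches 4 t2 row(s) → 4 output row(s).
- t1 row (agent_id=1): no match → kept, t2 columns NULL.
- t1 row (agent_id=9): matches 4 t2 row(s) → 4 output row(s).
- t1 row (agent_id=NULL): no match → kept, t2 columns NULL.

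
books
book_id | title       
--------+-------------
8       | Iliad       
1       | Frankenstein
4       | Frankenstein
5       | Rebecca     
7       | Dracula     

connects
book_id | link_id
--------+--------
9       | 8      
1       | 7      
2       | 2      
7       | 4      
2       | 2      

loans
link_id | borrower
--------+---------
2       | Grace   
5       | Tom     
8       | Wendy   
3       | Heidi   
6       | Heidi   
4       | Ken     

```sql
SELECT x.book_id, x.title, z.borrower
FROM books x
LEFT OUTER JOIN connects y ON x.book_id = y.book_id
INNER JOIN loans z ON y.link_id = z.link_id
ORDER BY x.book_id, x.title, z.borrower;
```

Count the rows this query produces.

1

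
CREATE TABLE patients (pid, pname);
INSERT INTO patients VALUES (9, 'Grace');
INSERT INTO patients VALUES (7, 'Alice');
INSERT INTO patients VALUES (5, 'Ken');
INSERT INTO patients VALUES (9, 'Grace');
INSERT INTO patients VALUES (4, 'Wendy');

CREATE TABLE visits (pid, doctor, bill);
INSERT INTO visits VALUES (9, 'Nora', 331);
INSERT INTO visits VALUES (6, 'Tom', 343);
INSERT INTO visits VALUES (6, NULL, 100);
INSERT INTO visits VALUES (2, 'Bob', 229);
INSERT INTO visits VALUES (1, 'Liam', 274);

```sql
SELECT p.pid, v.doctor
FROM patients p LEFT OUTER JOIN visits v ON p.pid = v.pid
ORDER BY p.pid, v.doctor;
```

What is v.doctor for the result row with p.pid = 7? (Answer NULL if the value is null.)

LEFT JOIN keeps every row from `patients`; unmatched rows get NULL for `visits`'s columns.
Matching on p.pid = v.pid.
Matched pairs: 2; unmatched p rows kept: 3.

NULL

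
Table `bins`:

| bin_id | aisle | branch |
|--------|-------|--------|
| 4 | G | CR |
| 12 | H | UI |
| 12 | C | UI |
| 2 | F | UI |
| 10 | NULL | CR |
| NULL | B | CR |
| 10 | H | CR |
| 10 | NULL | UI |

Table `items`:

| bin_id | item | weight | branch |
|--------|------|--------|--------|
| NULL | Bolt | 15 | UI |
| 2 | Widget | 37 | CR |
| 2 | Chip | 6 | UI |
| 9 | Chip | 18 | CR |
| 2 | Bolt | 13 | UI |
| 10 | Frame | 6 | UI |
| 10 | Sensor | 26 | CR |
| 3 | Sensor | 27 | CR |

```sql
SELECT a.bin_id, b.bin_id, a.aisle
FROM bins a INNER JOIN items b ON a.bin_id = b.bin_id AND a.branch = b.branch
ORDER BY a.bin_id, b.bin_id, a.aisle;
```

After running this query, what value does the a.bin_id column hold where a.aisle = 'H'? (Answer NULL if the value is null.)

INNER JOIN keeps only pairs where the ON condition holds.
Matching on a.bin_id = b.bin_id AND a.branch = b.branch. A NULL in a compared column never satisfies the condition.
- a[0] bin_id=4, branch=CR → no match; dropped.
- a[1] bin_id=12, branch=UI → no match; dropped.
- a[2] bin_id=12, branch=UI → no match; dropped.
- a[3] bin_id=2, branch=UI → 2 match(es) in b → 2 row(s).
- a[4] bin_id=10, branch=CR → 1 match(es) in b → 1 row(s).
- a[5] bin_id=NULL, branch=CR → no match; dropped.
- a[6] bin_id=10, branch=CR → 1 match(es) in b → 1 row(s).
- a[7] bin_id=10, branch=UI → 1 match(es) in b → 1 row(s).

10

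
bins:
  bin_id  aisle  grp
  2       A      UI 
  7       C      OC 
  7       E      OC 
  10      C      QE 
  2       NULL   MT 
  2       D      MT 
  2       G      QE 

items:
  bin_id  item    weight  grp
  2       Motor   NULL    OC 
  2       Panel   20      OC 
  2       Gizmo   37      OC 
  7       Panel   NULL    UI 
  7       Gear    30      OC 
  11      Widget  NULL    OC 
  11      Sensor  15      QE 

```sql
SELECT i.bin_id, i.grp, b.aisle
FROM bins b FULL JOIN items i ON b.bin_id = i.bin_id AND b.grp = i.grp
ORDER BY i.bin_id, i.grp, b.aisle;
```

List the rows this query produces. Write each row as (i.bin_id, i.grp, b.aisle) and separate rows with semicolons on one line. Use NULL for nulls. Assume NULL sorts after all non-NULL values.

(2, OC, NULL); (2, OC, NULL); (2, OC, NULL); (7, OC, C); (7, OC, E); (7, UI, NULL); (11, OC, NULL); (11, QE, NULL); (NULL, NULL, A); (NULL, NULL, C); (NULL, NULL, D); (NULL, NULL, G); (NULL, NULL, NULL)

FULL OUTER JOIN keeps every row from both sides; unmatched rows get NULL for the other side's columns.
Matching on b.bin_id = i.bin_id AND b.grp = i.grp.
Matched pairs: 2; unmatched b rows kept: 5; unmatched i rows kept: 6.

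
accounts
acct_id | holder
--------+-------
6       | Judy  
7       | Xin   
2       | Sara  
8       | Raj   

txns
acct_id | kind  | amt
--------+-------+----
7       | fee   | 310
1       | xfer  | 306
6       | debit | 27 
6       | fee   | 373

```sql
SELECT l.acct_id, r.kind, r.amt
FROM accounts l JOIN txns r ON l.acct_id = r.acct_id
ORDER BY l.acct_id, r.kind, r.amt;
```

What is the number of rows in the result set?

3

INNER JOIN keeps only pairs where the ON condition holds.
Matching on l.acct_id = r.acct_id.
- l (acct_id=6) pairs with 2 row(s) of r.
- l (acct_id=7) pairs with 1 row(s) of r.
- l (acct_id=2) has no partner → excluded.
- l (acct_id=8) has no partner → excluded.
Total: 3 rows.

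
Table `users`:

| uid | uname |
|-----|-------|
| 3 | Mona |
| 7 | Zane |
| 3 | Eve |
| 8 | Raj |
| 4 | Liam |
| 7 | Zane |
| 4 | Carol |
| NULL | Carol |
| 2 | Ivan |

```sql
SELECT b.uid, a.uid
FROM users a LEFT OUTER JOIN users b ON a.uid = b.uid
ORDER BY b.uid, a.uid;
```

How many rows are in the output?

LEFT JOIN keeps every row from `users a`; unmatched rows get NULL for `users b`'s columns.
Matching on a.uid = b.uid. A NULL in a compared column never satisfies the condition.
Matched pairs: 14; unmatched a rows kept: 1.
Total: 14 matched + 1 padded = 15 rows.

15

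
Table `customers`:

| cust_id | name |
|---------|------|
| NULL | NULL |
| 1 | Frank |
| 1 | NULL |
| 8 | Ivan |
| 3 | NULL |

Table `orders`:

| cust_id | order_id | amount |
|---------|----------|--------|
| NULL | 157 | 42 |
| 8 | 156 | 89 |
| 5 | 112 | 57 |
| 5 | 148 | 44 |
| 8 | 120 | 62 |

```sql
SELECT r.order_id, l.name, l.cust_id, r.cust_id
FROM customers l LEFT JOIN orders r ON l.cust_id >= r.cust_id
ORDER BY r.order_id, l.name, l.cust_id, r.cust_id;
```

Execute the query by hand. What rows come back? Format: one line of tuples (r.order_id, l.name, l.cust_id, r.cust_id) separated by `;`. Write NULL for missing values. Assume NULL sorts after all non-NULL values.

(112, Ivan, 8, 5); (120, Ivan, 8, 8); (148, Ivan, 8, 5); (156, Ivan, 8, 8); (NULL, Frank, 1, NULL); (NULL, NULL, 1, NULL); (NULL, NULL, 3, NULL); (NULL, NULL, NULL, NULL)

LEFT JOIN keeps every row from `customers`; unmatched rows get NULL for `orders`'s columns.
Matching on l.cust_id >= r.cust_id. A NULL in a compared column never satisfies the condition.
- l[0] cust_id=NULL → no match; kept with NULLs on the r side.
- l[1] cust_id=1 → no match; kept with NULLs on the r side.
- l[2] cust_id=1 → no match; kept with NULLs on the r side.
- l[3] cust_id=8 → 4 match(es) in r → 4 row(s).
- l[4] cust_id=3 → no match; kept with NULLs on the r side.
After projecting and ordering:
r.order_id | l.name | l.cust_id | r.cust_id
112 | Ivan | 8 | 5
120 | Ivan | 8 | 8
148 | Ivan | 8 | 5
156 | Ivan | 8 | 8
NULL | Frank | 1 | NULL
NULL | NULL | 1 | NULL
NULL | NULL | 3 | NULL
NULL | NULL | NULL | NULL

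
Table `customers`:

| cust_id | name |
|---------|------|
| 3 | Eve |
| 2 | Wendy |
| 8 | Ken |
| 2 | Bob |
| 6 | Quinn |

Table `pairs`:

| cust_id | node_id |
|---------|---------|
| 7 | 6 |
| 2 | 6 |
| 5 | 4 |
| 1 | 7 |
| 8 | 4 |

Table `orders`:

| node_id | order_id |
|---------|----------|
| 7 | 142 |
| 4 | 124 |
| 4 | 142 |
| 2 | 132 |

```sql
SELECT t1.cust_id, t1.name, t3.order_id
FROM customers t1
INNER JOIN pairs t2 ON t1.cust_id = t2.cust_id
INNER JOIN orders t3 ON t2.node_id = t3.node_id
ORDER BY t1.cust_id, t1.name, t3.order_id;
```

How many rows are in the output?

2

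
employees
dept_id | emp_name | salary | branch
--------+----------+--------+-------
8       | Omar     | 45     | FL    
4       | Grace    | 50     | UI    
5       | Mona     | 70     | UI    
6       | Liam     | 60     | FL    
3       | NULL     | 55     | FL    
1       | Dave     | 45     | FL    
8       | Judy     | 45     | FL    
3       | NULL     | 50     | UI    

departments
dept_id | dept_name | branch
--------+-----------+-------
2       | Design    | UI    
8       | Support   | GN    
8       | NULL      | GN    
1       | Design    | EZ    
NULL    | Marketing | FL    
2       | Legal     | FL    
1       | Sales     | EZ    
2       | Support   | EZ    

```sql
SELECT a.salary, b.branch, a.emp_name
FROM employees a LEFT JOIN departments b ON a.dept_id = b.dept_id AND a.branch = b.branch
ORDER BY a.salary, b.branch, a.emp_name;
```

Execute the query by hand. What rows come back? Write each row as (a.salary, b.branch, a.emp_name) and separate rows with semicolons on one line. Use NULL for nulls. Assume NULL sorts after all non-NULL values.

(45, NULL, Dave); (45, NULL, Judy); (45, NULL, Omar); (50, NULL, Grace); (50, NULL, NULL); (55, NULL, NULL); (60, NULL, Liam); (70, NULL, Mona)

LEFT JOIN keeps every row from `employees`; unmatched rows get NULL for `departments`'s columns.
Matching on a.dept_id = b.dept_id AND a.branch = b.branch. A NULL in a compared column never satisfies the condition.
- a[0] dept_id=8, branch=FL → no match; kept with NULLs on the b side.
- a[1] dept_id=4, branch=UI → no match; kept with NULLs on the b side.
- a[2] dept_id=5, branch=UI → no match; kept with NULLs on the b side.
- a[3] dept_id=6, branch=FL → no match; kept with NULLs on the b side.
- a[4] dept_id=3, branch=FL → no match; kept with NULLs on the b side.
- a[5] dept_id=1, branch=FL → no match; kept with NULLs on the b side.
- a[6] dept_id=8, branch=FL → no match; kept with NULLs on the b side.
- a[7] dept_id=3, branch=UI → no match; kept with NULLs on the b side.
After projecting and ordering:
a.salary | b.branch | a.emp_name
45 | NULL | Dave
45 | NULL | Judy
45 | NULL | Omar
50 | NULL | Grace
50 | NULL | NULL
55 | NULL | NULL
60 | NULL | Liam
70 | NULL | Mona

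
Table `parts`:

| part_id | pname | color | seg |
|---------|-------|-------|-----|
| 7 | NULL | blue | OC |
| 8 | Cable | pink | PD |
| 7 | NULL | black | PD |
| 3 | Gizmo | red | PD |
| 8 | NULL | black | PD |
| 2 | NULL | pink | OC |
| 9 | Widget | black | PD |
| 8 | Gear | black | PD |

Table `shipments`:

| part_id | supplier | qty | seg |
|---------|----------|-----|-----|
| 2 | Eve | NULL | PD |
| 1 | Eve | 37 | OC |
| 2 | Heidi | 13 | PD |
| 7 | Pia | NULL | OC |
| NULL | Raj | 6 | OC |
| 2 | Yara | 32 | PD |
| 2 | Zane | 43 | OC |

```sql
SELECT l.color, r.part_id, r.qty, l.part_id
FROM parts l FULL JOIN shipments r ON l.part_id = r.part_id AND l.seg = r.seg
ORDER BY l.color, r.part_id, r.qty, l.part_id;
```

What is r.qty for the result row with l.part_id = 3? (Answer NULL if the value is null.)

FULL OUTER JOIN keeps every row from both sides; unmatched rows get NULL for the other side's columns.
Matching on l.part_id = r.part_id AND l.seg = r.seg. A NULL in a compared column never satisfies the condition.
Matched pairs: 2; unmatched l rows kept: 6; unmatched r rows kept: 5.

NULL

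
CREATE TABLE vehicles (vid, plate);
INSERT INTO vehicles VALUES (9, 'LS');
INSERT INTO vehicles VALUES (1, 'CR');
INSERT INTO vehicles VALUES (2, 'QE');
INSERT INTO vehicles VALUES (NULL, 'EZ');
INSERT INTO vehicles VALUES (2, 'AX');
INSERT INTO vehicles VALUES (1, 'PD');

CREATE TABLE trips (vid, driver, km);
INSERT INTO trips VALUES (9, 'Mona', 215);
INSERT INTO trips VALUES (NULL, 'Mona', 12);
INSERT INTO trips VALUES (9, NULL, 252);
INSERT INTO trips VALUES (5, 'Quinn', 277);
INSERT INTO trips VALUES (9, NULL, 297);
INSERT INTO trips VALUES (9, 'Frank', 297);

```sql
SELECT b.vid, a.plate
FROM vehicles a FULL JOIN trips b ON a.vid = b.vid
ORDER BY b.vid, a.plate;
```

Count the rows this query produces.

11

FULL OUTER JOIN keeps every row from both sides; unmatched rows get NULL for the other side's columns.
Matching on a.vid = b.vid. A NULL in a compared column never satisfies the condition.
- a row (vid=9): matches 4 b row(s) → 4 output row(s).
- a row (vid=1): no match → kept, b columns NULL.
- a row (vid=2): no match → kept, b columns NULL.
- a row (vid=NULL): no match → kept, b columns NULL.
- a row (vid=2): no match → kept, b columns NULL.
- a row (vid=1): no match → kept, b columns NULL.
- plus 2 unmatched b row(s), each kept with NULL a columns.
Total: 4 matched + 7 padded = 11 rows.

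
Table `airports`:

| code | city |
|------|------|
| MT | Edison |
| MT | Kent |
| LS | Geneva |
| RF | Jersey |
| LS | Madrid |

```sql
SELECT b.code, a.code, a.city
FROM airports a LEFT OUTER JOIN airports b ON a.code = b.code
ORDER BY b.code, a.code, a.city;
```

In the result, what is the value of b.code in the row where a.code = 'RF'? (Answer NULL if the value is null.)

LEFT JOIN keeps every row from `airports a`; unmatched rows get NULL for `airports b`'s columns.
Matching on a.code = b.code.
- a row (code=MT): matches 2 b row(s) → 2 output row(s).
- a row (code=MT): matches 2 b row(s) → 2 output row(s).
- a row (code=LS): matches 2 b row(s) → 2 output row(s).
- a row (code=RF): matches 1 b row(s) → 1 output row(s).
- a row (code=LS): matches 2 b row(s) → 2 output row(s).

RF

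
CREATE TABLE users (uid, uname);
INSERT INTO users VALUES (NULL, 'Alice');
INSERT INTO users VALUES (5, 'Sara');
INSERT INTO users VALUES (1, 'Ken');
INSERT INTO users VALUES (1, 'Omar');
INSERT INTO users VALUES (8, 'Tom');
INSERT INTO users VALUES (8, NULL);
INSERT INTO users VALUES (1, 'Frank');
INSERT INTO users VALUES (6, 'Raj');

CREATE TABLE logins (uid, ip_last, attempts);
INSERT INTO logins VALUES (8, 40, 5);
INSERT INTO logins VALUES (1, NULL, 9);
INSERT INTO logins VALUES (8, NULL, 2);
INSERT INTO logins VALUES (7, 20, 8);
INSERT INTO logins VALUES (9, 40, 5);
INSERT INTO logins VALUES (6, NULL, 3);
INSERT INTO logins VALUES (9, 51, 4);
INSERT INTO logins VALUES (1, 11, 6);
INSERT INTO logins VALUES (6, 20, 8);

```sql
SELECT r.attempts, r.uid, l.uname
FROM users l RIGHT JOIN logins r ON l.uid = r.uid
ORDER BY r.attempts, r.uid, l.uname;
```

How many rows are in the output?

RIGHT JOIN keeps every row from `logins`; unmatched rows get NULL for `users`'s columns.
Matching on l.uid = r.uid. A NULL in a compared column never satisfies the condition.
- l[0] uid=NULL → no match.
- l[1] uid=5 → no match.
- l[2] uid=1 → 2 match(es) in r → 2 row(s).
- l[3] uid=1 → 2 match(es) in r → 2 row(s).
- l[4] uid=8 → 2 match(es) in r → 2 row(s).
- l[5] uid=8 → 2 match(es) in r → 2 row(s).
- l[6] uid=1 → 2 match(es) in r → 2 row(s).
- l[7] uid=6 → 2 match(es) in r → 2 row(s).
- plus 3 unmatched r row(s), each kept with NULL l columns.
Total: 12 matched + 3 padded = 15 rows.

15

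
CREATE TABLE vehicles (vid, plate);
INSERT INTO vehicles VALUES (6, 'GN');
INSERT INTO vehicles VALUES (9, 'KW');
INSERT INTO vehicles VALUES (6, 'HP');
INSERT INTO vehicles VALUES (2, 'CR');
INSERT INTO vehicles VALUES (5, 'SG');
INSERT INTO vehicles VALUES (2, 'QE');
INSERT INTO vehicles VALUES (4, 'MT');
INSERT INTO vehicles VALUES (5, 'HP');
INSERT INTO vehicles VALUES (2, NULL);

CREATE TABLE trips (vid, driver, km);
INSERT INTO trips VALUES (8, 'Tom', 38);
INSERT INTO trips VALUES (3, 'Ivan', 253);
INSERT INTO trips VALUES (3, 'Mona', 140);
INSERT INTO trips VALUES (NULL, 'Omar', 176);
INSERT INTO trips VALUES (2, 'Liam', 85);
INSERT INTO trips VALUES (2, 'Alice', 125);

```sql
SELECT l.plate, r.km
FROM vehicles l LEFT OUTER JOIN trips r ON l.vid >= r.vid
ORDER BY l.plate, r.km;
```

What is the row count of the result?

LEFT JOIN keeps every row from `vehicles`; unmatched rows get NULL for `trips`'s columns.
Matching on l.vid >= r.vid. A NULL in a compared column never satisfies the condition.
- vid=6: 4 matching r row(s), so 4 row(s) emitted.
- vid=9: 5 matching r row(s), so 5 row(s) emitted.
- vid=6: 4 matching r row(s), so 4 row(s) emitted.
- vid=2: 2 matching r row(s), so 2 row(s) emitted.
- vid=5: 4 matching r row(s), so 4 row(s) emitted.
- vid=2: 2 matching r row(s), so 2 row(s) emitted.
- vid=4: 4 matching r row(s), so 4 row(s) emitted.
- vid=5: 4 matching r row(s), so 4 row(s) emitted.
- vid=2: 2 matching r row(s), so 2 row(s) emitted.
Total: 31 rows.

31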